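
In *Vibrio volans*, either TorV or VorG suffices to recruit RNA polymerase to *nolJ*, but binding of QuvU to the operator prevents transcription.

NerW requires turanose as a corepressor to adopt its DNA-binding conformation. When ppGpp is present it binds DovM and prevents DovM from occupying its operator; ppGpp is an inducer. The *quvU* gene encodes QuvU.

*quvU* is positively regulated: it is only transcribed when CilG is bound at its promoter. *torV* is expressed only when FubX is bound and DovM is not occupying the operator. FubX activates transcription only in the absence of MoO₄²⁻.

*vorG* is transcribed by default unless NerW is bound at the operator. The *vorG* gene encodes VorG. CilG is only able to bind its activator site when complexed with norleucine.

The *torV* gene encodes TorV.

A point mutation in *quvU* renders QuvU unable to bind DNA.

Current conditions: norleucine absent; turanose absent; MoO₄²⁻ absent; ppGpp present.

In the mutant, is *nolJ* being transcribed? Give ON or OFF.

QuvU is non-functional in this strain, so it has no effect.
ppGpp is present, so DovM is inactive.
MoO₄²⁻ is absent, so FubX is active.
No repressor is bound and FubX is active, so *torV* is transcribed.
So TorV is produced and active.
Turanose is absent, so NerW is inactive.
With no repressor bound, *vorG* is transcribed.
So VorG is produced and active.
Activator TorV is present, so *nolJ* is transcribed.

ON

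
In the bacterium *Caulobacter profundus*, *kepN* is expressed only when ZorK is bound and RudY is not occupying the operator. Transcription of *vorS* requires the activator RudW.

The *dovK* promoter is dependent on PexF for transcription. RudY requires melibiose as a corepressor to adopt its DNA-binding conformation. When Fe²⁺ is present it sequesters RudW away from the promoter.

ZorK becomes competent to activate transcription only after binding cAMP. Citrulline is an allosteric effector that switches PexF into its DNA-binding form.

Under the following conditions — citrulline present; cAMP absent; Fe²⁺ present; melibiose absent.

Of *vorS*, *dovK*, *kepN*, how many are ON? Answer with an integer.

Fe²⁺ is present, so RudW is inactive.
Required activator RudW is absent, so *vorS* is not transcribed.
→ *vorS* is OFF.
Citrulline is present, so PexF is active.
No repressor is bound and PexF is active, so *dovK* is transcribed.
→ *dovK* is ON.
cAMP is absent, so ZorK is inactive.
Melibiose is absent, so RudY is inactive.
Required activator ZorK is absent, so *kepN* is not transcribed.
→ *kepN* is OFF.
1 of the 3 genes is transcribed.

1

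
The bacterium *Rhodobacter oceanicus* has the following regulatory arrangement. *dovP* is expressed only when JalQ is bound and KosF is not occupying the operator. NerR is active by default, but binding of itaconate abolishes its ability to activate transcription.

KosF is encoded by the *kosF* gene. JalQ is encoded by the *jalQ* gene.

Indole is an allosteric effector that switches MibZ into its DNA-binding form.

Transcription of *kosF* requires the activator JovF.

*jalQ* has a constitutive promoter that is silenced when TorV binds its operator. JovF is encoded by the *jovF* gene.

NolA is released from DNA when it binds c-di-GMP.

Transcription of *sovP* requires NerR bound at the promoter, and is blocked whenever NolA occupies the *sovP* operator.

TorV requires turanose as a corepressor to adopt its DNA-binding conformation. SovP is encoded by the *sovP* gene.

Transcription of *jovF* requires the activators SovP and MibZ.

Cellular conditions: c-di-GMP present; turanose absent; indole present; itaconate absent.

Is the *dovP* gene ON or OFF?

OFF

Itaconate is absent, so NerR is active.
c-di-GMP is present, so NolA is inactive.
No repressor is bound and NerR is active, so *sovP* is transcribed.
So SovP is produced and active.
Indole is present, so MibZ is active.
No repressor is bound and SovP and MibZ are active, so *jovF* is transcribed.
So JovF is produced and active.
No repressor is bound and JovF is active, so *kosF* is transcribed.
So KosF is produced and active.
Turanose is absent, so TorV is inactive.
With no repressor bound, *jalQ* is transcribed.
So JalQ is produced and active.
With repressor KosF bound, *dovP* is not transcribed.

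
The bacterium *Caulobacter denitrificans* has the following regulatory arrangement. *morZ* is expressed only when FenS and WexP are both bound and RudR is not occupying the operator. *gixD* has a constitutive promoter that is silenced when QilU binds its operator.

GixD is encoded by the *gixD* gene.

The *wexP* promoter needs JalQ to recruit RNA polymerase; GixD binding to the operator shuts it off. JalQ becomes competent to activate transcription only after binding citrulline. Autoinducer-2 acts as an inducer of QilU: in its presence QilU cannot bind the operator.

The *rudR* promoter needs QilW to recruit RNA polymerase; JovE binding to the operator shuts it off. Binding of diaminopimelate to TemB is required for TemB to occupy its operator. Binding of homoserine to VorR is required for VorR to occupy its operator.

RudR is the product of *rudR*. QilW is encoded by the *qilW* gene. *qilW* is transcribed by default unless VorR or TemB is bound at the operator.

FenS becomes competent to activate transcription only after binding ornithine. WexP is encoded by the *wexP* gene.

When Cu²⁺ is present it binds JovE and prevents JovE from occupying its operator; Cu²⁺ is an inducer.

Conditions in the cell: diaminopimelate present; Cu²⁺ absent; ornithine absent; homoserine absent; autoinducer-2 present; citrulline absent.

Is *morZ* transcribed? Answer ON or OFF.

OFF

Ornithine is absent, so FenS is inactive.
Autoinducer-2 is present, so QilU is inactive.
With no repressor bound, *gixD* is transcribed.
So GixD is produced and active.
Citrulline is absent, so JalQ is inactive.
With repressor GixD bound, *wexP* is not transcribed.
So WexP is not produced.
Cu²⁺ is absent, so JovE is active.
Homoserine is absent, so VorR is inactive.
Diaminopimelate is present, so TemB is active.
With repressor TemB bound, *qilW* is not transcribed.
So QilW is not produced.
With repressor JovE bound, *rudR* is not transcribed.
So RudR is not produced.
Required activator FenS is absent, so *morZ* is not transcribed.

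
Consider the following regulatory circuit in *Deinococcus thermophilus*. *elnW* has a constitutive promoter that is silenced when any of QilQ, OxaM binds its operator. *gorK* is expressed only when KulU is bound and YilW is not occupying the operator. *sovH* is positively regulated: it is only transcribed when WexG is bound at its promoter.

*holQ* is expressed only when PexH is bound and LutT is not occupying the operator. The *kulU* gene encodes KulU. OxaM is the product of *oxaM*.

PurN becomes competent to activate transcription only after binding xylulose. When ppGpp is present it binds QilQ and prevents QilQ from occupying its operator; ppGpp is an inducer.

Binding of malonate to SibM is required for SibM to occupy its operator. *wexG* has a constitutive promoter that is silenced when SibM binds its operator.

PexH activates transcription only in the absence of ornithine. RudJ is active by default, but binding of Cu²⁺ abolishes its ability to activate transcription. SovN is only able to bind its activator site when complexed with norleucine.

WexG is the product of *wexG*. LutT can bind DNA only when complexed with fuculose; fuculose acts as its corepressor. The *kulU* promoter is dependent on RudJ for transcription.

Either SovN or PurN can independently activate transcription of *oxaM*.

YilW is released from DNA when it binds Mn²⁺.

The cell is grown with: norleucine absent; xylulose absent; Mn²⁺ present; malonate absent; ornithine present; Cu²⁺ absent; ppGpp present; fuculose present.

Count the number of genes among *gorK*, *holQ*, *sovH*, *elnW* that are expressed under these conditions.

Cu²⁺ is absent, so RudJ is active.
No repressor is bound and RudJ is active, so *kulU* is transcribed.
So KulU is produced and active.
Mn²⁺ is present, so YilW is inactive.
No repressor is bound and KulU is active, so *gorK* is transcribed.
→ *gorK* is ON.
Fuculose is present, so LutT is active.
Ornithine is present, so PexH is inactive.
With repressor LutT bound, *holQ* is not transcribed.
→ *holQ* is OFF.
Malonate is absent, so SibM is inactive.
With no repressor bound, *wexG* is transcribed.
So WexG is produced and active.
No repressor is bound and WexG is active, so *sovH* is transcribed.
→ *sovH* is ON.
ppGpp is present, so QilQ is inactive.
Norleucine is absent, so SovN is inactive.
Xylulose is absent, so PurN is inactive.
No activator is available at the *oxaM* promoter, so *oxaM* is not transcribed.
So OxaM is not produced.
With no repressor bound, *elnW* is transcribed.
→ *elnW* is ON.
3 of the 4 genes are transcribed.

3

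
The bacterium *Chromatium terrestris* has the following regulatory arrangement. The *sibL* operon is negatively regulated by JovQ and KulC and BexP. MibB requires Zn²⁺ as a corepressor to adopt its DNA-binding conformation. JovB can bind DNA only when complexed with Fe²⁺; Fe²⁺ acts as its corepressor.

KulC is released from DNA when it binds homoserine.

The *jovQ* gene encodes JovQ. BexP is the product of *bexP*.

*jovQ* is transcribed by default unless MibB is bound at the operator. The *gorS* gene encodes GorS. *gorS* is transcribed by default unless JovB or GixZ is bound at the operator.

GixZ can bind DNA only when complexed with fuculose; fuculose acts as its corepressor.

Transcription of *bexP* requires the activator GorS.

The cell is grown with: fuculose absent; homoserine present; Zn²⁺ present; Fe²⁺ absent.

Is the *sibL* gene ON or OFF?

OFF

Zn²⁺ is present, so MibB is active.
With repressor MibB bound, *jovQ* is not transcribed.
So JovQ is not produced.
Homoserine is present, so KulC is inactive.
Fe²⁺ is absent, so JovB is inactive.
Fuculose is absent, so GixZ is inactive.
With no repressor bound, *gorS* is transcribed.
So GorS is produced and active.
No repressor is bound and GorS is active, so *bexP* is transcribed.
So BexP is produced and active.
With repressor BexP bound, *sibL* is not transcribed.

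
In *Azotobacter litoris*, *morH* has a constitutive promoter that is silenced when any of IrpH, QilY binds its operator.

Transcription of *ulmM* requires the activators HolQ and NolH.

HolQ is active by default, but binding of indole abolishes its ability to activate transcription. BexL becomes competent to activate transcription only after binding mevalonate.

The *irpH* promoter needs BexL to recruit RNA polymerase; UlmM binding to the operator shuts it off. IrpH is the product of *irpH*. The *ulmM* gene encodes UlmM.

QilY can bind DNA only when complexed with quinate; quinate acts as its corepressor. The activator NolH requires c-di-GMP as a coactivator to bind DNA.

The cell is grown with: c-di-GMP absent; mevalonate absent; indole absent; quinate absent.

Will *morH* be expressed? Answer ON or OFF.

ON

Mevalonate is absent, so BexL is inactive.
Indole is absent, so HolQ is active.
c-di-GMP is absent, so NolH is inactive.
Required activator NolH is absent, so *ulmM* is not transcribed.
So UlmM is not produced.
Required activator BexL is absent, so *irpH* is not transcribed.
So IrpH is not produced.
Quinate is absent, so QilY is inactive.
With no repressor bound, *morH* is transcribed.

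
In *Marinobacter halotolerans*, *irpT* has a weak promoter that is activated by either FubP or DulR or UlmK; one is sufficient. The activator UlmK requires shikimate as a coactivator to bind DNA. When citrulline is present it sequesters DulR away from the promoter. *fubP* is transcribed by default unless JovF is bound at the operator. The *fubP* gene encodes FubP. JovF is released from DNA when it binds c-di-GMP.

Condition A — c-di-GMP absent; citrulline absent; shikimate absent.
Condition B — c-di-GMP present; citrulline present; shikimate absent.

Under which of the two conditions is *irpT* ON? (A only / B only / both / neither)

Condition A:
c-di-GMP is absent, so JovF is active.
With repressor JovF bound, *fubP* is not transcribed.
So FubP is not produced.
Citrulline is absent, so DulR is active.
Shikimate is absent, so UlmK is inactive.
Activator DulR is present, so *irpT* is transcribed.
→ *irpT* is ON in A.
Condition B:
c-di-GMP is present, so JovF is inactive.
With no repressor bound, *fubP* is transcribed.
So FubP is produced and active.
Citrulline is present, so DulR is inactive.
Shikimate is absent, so UlmK is inactive.
Activator FubP is present, so *irpT* is transcribed.
→ *irpT* is ON in B.

both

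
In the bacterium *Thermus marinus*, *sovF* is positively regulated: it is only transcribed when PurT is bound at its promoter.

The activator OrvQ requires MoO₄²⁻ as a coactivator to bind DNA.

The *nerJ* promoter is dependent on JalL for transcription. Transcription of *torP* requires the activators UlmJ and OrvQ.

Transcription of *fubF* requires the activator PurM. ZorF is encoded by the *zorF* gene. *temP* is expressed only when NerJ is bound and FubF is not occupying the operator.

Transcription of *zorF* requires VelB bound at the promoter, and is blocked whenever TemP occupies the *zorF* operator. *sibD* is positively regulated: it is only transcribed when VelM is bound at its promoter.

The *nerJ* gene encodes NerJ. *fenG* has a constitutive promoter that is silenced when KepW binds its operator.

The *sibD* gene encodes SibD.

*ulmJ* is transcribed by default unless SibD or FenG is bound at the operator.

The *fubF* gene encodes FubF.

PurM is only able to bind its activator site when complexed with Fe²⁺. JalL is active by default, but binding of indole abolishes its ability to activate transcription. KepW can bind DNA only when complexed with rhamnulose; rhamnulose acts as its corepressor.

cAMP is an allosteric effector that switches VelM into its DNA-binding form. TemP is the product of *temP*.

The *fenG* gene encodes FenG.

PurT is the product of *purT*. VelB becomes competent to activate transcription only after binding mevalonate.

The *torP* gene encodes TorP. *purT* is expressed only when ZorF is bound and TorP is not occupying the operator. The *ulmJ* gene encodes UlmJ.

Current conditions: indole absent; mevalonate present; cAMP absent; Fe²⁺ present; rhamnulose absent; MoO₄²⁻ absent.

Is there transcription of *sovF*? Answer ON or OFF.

ON

Indole is absent, so JalL is active.
No repressor is bound and JalL is active, so *nerJ* is transcribed.
So NerJ is produced and active.
Fe²⁺ is present, so PurM is active.
No repressor is bound and PurM is active, so *fubF* is transcribed.
So FubF is produced and active.
With repressor FubF bound, *temP* is not transcribed.
So TemP is not produced.
Mevalonate is present, so VelB is active.
No repressor is bound and VelB is active, so *zorF* is transcribed.
So ZorF is produced and active.
cAMP is absent, so VelM is inactive.
Required activator VelM is absent, so *sibD* is not transcribed.
So SibD is not produced.
Rhamnulose is absent, so KepW is inactive.
With no repressor bound, *fenG* is transcribed.
So FenG is produced and active.
With repressor FenG bound, *ulmJ* is not transcribed.
So UlmJ is not produced.
MoO₄²⁻ is absent, so OrvQ is inactive.
Required activator UlmJ is absent, so *torP* is not transcribed.
So TorP is not produced.
No repressor is bound and ZorF is active, so *purT* is transcribed.
So PurT is produced and active.
No repressor is bound and PurT is active, so *sovF* is transcribed.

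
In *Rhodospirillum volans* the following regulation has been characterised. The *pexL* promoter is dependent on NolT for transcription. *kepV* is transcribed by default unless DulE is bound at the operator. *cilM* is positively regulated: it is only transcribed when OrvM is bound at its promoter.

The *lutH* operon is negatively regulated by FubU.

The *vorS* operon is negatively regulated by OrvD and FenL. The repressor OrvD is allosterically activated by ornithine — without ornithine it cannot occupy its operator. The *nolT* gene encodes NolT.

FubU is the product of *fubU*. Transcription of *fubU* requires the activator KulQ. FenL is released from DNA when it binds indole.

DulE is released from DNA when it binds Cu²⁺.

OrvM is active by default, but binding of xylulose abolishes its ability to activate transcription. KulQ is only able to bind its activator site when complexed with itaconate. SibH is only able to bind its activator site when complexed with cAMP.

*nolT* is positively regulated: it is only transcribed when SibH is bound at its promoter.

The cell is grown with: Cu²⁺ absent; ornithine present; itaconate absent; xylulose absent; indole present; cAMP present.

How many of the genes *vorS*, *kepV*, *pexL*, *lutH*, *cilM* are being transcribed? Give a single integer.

3

Ornithine is present, so OrvD is active.
Indole is present, so FenL is inactive.
With repressor OrvD bound, *vorS* is not transcribed.
→ *vorS* is OFF.
Cu²⁺ is absent, so DulE is active.
With repressor DulE bound, *kepV* is not transcribed.
→ *kepV* is OFF.
cAMP is present, so SibH is active.
No repressor is bound and SibH is active, so *nolT* is transcribed.
So NolT is produced and active.
No repressor is bound and NolT is active, so *pexL* is transcribed.
→ *pexL* is ON.
Itaconate is absent, so KulQ is inactive.
Required activator KulQ is absent, so *fubU* is not transcribed.
So FubU is not produced.
With no repressor bound, *lutH* is transcribed.
→ *lutH* is ON.
Xylulose is absent, so OrvM is active.
No repressor is bound and OrvM is active, so *cilM* is transcribed.
→ *cilM* is ON.
3 of the 5 genes are transcribed.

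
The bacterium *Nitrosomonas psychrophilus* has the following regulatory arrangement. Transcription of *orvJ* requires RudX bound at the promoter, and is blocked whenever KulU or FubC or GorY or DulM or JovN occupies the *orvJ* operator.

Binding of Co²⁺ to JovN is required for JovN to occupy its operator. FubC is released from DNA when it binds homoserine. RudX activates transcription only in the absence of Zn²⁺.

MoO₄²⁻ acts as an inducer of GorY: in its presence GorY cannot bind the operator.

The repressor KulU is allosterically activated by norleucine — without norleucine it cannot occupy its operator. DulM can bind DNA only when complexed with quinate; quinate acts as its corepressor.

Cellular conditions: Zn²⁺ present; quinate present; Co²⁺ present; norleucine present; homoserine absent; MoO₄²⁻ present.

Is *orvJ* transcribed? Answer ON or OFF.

Norleucine is present, so KulU is active.
Homoserine is absent, so FubC is active.
MoO₄²⁻ is present, so GorY is inactive.
Quinate is present, so DulM is active.
Zn²⁺ is present, so RudX is inactive.
Co²⁺ is present, so JovN is active.
With repressor KulU bound, *orvJ* is not transcribed.

OFF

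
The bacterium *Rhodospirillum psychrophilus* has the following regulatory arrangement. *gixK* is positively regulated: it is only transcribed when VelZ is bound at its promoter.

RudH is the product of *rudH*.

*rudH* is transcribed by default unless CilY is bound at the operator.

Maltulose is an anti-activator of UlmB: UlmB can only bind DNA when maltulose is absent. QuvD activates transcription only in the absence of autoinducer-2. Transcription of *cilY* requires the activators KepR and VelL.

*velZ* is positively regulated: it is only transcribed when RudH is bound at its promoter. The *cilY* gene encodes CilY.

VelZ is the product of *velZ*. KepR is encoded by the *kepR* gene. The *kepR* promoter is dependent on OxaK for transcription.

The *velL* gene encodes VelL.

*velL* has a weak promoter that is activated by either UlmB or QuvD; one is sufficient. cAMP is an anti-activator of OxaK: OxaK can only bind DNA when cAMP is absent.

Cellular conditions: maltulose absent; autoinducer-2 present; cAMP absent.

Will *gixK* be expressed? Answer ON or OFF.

OFF

cAMP is absent, so OxaK is active.
No repressor is bound and OxaK is active, so *kepR* is transcribed.
So KepR is produced and active.
Maltulose is absent, so UlmB is active.
Autoinducer-2 is present, so QuvD is inactive.
Activator UlmB is present, so *velL* is transcribed.
So VelL is produced and active.
No repressor is bound and KepR and VelL are active, so *cilY* is transcribed.
So CilY is produced and active.
With repressor CilY bound, *rudH* is not transcribed.
So RudH is not produced.
Required activator RudH is absent, so *velZ* is not transcribed.
So VelZ is not produced.
Required activator VelZ is absent, so *gixK* is not transcribed.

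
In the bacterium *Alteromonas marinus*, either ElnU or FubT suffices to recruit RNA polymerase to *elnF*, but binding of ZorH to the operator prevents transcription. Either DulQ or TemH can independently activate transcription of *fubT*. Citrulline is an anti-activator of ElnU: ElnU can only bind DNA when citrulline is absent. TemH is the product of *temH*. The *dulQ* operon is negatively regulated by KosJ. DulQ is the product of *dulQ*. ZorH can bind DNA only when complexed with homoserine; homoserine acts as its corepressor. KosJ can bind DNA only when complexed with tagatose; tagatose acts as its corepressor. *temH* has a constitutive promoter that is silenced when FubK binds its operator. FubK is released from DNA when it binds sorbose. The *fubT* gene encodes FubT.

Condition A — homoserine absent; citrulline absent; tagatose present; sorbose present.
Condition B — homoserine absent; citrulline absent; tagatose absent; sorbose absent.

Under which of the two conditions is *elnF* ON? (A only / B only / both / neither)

Condition A:
Homoserine is absent, so ZorH is inactive.
Citrulline is absent, so ElnU is active.
Tagatose is present, so KosJ is active.
With repressor KosJ bound, *dulQ* is not transcribed.
So DulQ is not produced.
Sorbose is present, so FubK is inactive.
With no repressor bound, *temH* is transcribed.
So TemH is produced and active.
Activator TemH is present, so *fubT* is transcribed.
So FubT is produced and active.
Activator ElnU is present, so *elnF* is transcribed.
→ *elnF* is ON in A.
Condition B:
Homoserine is absent, so ZorH is inactive.
Citrulline is absent, so ElnU is active.
Tagatose is absent, so KosJ is inactive.
With no repressor bound, *dulQ* is transcribed.
So DulQ is produced and active.
Sorbose is absent, so FubK is active.
With repressor FubK bound, *temH* is not transcribed.
So TemH is not produced.
Activator DulQ is present, so *fubT* is transcribed.
So FubT is produced and active.
Activator ElnU is present, so *elnF* is transcribed.
→ *elnF* is ON in B.

both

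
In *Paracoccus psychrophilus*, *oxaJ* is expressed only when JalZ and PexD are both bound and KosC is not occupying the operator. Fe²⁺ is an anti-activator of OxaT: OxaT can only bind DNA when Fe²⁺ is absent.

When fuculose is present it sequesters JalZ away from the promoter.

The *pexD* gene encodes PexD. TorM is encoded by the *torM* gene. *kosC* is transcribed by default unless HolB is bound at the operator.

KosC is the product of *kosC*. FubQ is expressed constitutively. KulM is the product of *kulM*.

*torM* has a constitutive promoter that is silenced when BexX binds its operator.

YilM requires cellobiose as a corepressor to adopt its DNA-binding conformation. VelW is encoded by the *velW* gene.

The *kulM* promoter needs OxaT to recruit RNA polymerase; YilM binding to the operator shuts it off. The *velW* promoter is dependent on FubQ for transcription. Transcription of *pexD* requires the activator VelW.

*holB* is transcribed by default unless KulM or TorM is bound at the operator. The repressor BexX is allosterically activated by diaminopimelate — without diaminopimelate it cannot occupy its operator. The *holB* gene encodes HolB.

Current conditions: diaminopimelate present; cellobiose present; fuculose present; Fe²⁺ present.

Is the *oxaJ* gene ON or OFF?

Fuculose is present, so JalZ is inactive.
Fe²⁺ is present, so OxaT is inactive.
Cellobiose is present, so YilM is active.
With repressor YilM bound, *kulM* is not transcribed.
So KulM is not produced.
Diaminopimelate is present, so BexX is active.
With repressor BexX bound, *torM* is not transcribed.
So TorM is not produced.
With no repressor bound, *holB* is transcribed.
So HolB is produced and active.
With repressor HolB bound, *kosC* is not transcribed.
So KosC is not produced.
FubQ is produced constitutively and is active.
No repressor is bound and FubQ is active, so *velW* is transcribed.
So VelW is produced and active.
No repressor is bound and VelW is active, so *pexD* is transcribed.
So PexD is produced and active.
Required activator JalZ is absent, so *oxaJ* is not transcribed.

OFF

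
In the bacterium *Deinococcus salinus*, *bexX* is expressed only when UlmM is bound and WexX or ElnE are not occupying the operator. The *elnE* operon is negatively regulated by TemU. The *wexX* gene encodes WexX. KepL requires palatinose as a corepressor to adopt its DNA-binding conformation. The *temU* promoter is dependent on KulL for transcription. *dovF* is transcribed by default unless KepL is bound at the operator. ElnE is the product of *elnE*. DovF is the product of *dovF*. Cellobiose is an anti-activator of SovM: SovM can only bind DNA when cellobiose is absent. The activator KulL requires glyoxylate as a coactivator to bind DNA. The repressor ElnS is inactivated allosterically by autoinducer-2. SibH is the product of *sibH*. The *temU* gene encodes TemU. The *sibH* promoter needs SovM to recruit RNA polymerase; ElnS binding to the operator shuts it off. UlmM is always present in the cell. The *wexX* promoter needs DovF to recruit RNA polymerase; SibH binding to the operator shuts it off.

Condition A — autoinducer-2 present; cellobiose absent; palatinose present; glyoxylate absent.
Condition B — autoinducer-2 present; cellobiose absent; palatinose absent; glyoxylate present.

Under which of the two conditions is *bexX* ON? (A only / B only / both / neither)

B only

Condition A:
Autoinducer-2 is present, so ElnS is inactive.
Cellobiose is absent, so SovM is active.
No repressor is bound and SovM is active, so *sibH* is transcribed.
So SibH is produced and active.
Palatinose is present, so KepL is active.
With repressor KepL bound, *dovF* is not transcribed.
So DovF is not produced.
With repressor SibH bound, *wexX* is not transcribed.
So WexX is not produced.
UlmM is produced constitutively and is active.
Glyoxylate is absent, so KulL is inactive.
Required activator KulL is absent, so *temU* is not transcribed.
So TemU is not produced.
With no repressor bound, *elnE* is transcribed.
So ElnE is produced and active.
With repressor ElnE bound, *bexX* is not transcribed.
→ *bexX* is OFF in A.
Condition B:
Autoinducer-2 is present, so ElnS is inactive.
Cellobiose is absent, so SovM is active.
No repressor is bound and SovM is active, so *sibH* is transcribed.
So SibH is produced and active.
Palatinose is absent, so KepL is inactive.
With no repressor bound, *dovF* is transcribed.
So DovF is produced and active.
With repressor SibH bound, *wexX* is not transcribed.
So WexX is not produced.
UlmM is produced constitutively and is active.
Glyoxylate is present, so KulL is active.
No repressor is bound and KulL is active, so *temU* is transcribed.
So TemU is produced and active.
With repressor TemU bound, *elnE* is not transcribed.
So ElnE is not produced.
No repressor is bound and UlmM is active, so *bexX* is transcribed.
→ *bexX* is ON in B.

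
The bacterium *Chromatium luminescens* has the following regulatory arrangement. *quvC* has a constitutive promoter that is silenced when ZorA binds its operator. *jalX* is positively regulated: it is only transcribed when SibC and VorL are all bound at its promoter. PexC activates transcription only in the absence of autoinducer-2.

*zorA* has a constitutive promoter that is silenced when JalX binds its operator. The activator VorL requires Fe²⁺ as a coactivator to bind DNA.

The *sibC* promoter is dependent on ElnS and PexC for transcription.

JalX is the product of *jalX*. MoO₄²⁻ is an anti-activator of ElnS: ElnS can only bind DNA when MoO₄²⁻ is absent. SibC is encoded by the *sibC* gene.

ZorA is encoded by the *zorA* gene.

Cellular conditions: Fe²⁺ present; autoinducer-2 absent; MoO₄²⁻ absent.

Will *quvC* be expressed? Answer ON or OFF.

MoO₄²⁻ is absent, so ElnS is active.
Autoinducer-2 is absent, so PexC is active.
No repressor is bound and ElnS and PexC are active, so *sibC* is transcribed.
So SibC is produced and active.
Fe²⁺ is present, so VorL is active.
No repressor is bound and SibC and VorL are active, so *jalX* is transcribed.
So JalX is produced and active.
With repressor JalX bound, *zorA* is not transcribed.
So ZorA is not produced.
With no repressor bound, *quvC* is transcribed.

ON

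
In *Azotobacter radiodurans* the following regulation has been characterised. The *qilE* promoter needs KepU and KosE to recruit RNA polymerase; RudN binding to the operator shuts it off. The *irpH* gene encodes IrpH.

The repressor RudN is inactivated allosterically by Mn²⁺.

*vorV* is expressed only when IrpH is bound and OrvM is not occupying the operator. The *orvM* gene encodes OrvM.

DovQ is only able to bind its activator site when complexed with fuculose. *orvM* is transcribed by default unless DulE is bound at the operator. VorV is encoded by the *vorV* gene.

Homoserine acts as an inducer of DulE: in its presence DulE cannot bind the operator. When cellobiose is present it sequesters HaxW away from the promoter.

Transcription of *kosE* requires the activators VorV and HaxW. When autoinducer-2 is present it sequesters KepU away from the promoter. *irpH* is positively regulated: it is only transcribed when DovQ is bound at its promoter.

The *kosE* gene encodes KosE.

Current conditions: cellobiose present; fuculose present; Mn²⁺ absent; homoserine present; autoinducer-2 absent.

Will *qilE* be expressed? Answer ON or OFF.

OFF

Mn²⁺ is absent, so RudN is active.
Autoinducer-2 is absent, so KepU is active.
Homoserine is present, so DulE is inactive.
With no repressor bound, *orvM* is transcribed.
So OrvM is produced and active.
Fuculose is present, so DovQ is active.
No repressor is bound and DovQ is active, so *irpH* is transcribed.
So IrpH is produced and active.
With repressor OrvM bound, *vorV* is not transcribed.
So VorV is not produced.
Cellobiose is present, so HaxW is inactive.
Required activator VorV is absent, so *kosE* is not transcribed.
So KosE is not produced.
With repressor RudN bound, *qilE* is not transcribed.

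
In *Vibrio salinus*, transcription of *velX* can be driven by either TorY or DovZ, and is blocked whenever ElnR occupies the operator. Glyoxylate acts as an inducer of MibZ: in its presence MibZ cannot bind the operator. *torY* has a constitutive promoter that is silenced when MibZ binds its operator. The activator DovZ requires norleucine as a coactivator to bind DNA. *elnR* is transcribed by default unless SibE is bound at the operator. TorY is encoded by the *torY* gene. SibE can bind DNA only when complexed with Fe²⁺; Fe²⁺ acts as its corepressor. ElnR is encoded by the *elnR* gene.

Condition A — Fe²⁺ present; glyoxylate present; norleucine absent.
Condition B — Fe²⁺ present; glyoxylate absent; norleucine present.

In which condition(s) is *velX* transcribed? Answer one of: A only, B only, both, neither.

both

Condition A:
Fe²⁺ is present, so SibE is active.
With repressor SibE bound, *elnR* is not transcribed.
So ElnR is not produced.
Glyoxylate is present, so MibZ is inactive.
With no repressor bound, *torY* is transcribed.
So TorY is produced and active.
Norleucine is absent, so DovZ is inactive.
Activator TorY is present, so *velX* is transcribed.
→ *velX* is ON in A.
Condition B:
Fe²⁺ is present, so SibE is active.
With repressor SibE bound, *elnR* is not transcribed.
So ElnR is not produced.
Glyoxylate is absent, so MibZ is active.
With repressor MibZ bound, *torY* is not transcribed.
So TorY is not produced.
Norleucine is present, so DovZ is active.
Activator DovZ is present, so *velX* is transcribed.
→ *velX* is ON in B.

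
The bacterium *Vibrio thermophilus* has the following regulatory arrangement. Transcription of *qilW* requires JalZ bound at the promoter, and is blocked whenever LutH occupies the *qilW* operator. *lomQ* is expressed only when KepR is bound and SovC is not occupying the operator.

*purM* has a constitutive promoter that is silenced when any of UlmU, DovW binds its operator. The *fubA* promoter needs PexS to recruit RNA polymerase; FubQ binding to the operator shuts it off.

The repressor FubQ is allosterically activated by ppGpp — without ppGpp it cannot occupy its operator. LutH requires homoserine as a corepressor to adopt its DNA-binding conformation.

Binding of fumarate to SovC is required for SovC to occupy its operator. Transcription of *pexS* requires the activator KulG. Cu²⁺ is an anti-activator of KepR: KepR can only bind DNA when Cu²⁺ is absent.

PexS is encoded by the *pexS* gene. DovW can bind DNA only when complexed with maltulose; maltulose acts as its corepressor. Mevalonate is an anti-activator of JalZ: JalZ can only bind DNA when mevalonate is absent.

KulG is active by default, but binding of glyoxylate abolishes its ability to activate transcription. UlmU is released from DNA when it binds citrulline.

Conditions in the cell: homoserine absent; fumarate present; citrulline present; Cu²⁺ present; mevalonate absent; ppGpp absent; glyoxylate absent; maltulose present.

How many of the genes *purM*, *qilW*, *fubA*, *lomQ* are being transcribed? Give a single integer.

2

Citrulline is present, so UlmU is inactive.
Maltulose is present, so DovW is active.
With repressor DovW bound, *purM* is not transcribed.
→ *purM* is OFF.
Homoserine is absent, so LutH is inactive.
Mevalonate is absent, so JalZ is active.
No repressor is bound and JalZ is active, so *qilW* is transcribed.
→ *qilW* is ON.
ppGpp is absent, so FubQ is inactive.
Glyoxylate is absent, so KulG is active.
No repressor is bound and KulG is active, so *pexS* is transcribed.
So PexS is produced and active.
No repressor is bound and PexS is active, so *fubA* is transcribed.
→ *fubA* is ON.
Fumarate is present, so SovC is active.
Cu²⁺ is present, so KepR is inactive.
With repressor SovC bound, *lomQ* is not transcribed.
→ *lomQ* is OFF.
2 of the 4 genes are transcribed.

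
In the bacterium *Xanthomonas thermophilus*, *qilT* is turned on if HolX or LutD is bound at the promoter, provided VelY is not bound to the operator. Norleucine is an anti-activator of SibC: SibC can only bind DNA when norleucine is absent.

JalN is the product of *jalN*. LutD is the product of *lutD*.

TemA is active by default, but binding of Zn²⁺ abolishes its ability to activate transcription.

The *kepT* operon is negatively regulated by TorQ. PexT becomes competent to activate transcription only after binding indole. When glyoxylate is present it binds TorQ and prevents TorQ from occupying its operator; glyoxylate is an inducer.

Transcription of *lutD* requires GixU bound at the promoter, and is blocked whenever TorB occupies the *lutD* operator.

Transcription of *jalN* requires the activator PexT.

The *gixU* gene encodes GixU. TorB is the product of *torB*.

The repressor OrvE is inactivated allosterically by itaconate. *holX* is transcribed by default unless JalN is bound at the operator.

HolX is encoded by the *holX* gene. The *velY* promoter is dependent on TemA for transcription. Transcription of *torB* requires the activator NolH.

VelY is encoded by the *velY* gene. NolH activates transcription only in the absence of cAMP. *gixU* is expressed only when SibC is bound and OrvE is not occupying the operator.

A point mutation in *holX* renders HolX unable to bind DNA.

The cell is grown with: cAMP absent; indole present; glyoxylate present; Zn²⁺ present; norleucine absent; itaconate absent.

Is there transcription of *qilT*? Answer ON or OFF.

OFF

HolX is non-functional in this strain, so it has no effect.
Zn²⁺ is present, so TemA is inactive.
Required activator TemA is absent, so *velY* is not transcribed.
So VelY is not produced.
Norleucine is absent, so SibC is active.
Itaconate is absent, so OrvE is active.
With repressor OrvE bound, *gixU* is not transcribed.
So GixU is not produced.
cAMP is absent, so NolH is active.
No repressor is bound and NolH is active, so *torB* is transcribed.
So TorB is produced and active.
With repressor TorB bound, *lutD* is not transcribed.
So LutD is not produced.
No activator is available at the *qilT* promoter, so *qilT* is not transcribed.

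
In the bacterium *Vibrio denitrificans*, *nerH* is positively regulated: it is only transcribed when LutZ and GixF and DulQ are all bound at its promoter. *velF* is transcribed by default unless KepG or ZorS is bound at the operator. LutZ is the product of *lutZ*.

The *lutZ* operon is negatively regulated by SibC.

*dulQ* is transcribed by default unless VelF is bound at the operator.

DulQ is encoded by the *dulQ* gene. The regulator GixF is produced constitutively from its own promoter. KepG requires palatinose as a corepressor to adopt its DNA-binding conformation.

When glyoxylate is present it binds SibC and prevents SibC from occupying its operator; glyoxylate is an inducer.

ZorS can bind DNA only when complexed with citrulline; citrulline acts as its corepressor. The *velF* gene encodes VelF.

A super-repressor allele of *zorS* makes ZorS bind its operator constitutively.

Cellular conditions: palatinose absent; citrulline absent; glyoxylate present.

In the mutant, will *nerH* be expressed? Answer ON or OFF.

ON

Glyoxylate is present, so SibC is inactive.
With no repressor bound, *lutZ* is transcribed.
So LutZ is produced and active.
GixF is produced constitutively and is active.
Palatinose is absent, so KepG is inactive.
ZorS is constitutively active in this strain.
With repressor ZorS bound, *velF* is not transcribed.
So VelF is not produced.
With no repressor bound, *dulQ* is transcribed.
So DulQ is produced and active.
No repressor is bound and LutZ and GixF and DulQ are active, so *nerH* is transcribed.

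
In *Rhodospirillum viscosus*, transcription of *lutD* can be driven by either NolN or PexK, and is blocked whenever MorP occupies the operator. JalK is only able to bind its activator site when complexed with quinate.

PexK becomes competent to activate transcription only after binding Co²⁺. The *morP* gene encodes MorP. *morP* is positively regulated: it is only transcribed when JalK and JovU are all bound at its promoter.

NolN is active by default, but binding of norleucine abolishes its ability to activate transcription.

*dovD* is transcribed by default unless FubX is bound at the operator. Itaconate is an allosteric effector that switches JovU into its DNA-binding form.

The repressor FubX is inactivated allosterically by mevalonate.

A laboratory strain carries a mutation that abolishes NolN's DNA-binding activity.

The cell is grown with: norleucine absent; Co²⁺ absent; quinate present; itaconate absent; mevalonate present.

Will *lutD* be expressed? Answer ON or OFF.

OFF

NolN is non-functional in this strain, so it has no effect.
Co²⁺ is absent, so PexK is inactive.
Quinate is present, so JalK is active.
Itaconate is absent, so JovU is inactive.
Required activator JovU is absent, so *morP* is not transcribed.
So MorP is not produced.
No activator is available at the *lutD* promoter, so *lutD* is not transcribed.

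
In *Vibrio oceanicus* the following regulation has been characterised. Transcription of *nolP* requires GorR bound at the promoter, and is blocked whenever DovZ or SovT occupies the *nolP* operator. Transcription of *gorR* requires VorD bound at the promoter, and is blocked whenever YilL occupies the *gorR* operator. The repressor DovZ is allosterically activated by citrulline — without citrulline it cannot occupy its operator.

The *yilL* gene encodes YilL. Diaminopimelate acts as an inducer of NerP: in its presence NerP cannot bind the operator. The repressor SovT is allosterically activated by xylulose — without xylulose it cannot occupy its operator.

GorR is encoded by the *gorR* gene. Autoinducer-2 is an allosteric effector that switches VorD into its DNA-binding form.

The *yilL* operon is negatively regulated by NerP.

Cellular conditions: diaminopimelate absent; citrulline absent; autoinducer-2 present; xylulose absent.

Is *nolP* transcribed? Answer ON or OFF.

Autoinducer-2 is present, so VorD is active.
Diaminopimelate is absent, so NerP is active.
With repressor NerP bound, *yilL* is not transcribed.
So YilL is not produced.
No repressor is bound and VorD is active, so *gorR* is transcribed.
So GorR is produced and active.
Citrulline is absent, so DovZ is inactive.
Xylulose is absent, so SovT is inactive.
No repressor is bound and GorR is active, so *nolP* is transcribed.

ON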